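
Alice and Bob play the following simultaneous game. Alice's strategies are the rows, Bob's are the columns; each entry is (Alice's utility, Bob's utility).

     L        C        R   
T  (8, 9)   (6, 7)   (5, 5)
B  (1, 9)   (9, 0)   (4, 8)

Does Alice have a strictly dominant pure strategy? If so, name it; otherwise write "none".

T fails to dominate B at C (6<9).
B fails to dominate T at L (1<8).
No single strategy dominates all the others.

none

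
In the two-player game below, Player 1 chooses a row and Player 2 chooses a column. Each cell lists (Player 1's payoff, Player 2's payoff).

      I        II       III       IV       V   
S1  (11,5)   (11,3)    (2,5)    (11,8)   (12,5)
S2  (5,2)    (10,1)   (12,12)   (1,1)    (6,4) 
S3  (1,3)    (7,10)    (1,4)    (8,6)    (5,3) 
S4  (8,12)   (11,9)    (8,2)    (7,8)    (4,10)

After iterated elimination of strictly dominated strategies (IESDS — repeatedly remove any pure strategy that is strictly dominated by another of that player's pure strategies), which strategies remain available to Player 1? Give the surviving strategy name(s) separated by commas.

Player 1's strategy S3 is strictly dominated by S1 (I: 11>1, II: 11>7, III: 2>1, IV: 11>8, V: 12>5) and is removed.
For Player 2, I strictly dominates II on the remaining rows (S1: 5>3, S2: 2>1, S4: 12>9); eliminate II.
Among the remaining strategies, none is strictly dominated by another pure strategy of the same player, so the elimination stops.
Surviving strategies — Player 1: {S1, S2, S4}; Player 2: {I, III, IV, V}.

S1, S2, S4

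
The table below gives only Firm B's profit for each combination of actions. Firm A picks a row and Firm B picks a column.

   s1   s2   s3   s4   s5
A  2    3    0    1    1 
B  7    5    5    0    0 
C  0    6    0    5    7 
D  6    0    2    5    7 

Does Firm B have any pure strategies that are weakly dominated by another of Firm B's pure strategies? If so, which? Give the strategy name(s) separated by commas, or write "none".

s3, s4

s1: no other strategy beats it everywhere (s2 at B (7>5); s3 at A (2>0); s4 at A (2>1); s5 at A (2>1)).
s2 is not dominated — it holds its own against s1 at A (3>2); s3 at A (3>0); s4 at A (3>1); s5 at A (3>1).
s3 is weakly dominated by s1 (A: 2>0, B: 7>5, C: 0=0, D: 6>2).
s4 is weakly dominated by s5 (A: 1=1, B: 0=0, C: 7>5, D: 7>5).
Nothing dominates s5: s1 at C (7>0); s2 at C (7>6); s3 at A (1>0); s4 at C (7>5).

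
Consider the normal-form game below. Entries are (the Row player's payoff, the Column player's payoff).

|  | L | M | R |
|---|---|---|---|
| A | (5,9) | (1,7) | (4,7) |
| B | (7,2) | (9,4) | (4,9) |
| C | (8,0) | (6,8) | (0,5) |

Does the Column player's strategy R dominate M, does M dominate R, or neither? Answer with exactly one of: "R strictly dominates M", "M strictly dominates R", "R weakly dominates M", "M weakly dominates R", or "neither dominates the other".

R's payoffs vs M's, by the Row player's action — A: 7=7, B: 9>4, C: 5<8.
R does better at B but worse at C; neither strategy dominates the other.

neither dominates the other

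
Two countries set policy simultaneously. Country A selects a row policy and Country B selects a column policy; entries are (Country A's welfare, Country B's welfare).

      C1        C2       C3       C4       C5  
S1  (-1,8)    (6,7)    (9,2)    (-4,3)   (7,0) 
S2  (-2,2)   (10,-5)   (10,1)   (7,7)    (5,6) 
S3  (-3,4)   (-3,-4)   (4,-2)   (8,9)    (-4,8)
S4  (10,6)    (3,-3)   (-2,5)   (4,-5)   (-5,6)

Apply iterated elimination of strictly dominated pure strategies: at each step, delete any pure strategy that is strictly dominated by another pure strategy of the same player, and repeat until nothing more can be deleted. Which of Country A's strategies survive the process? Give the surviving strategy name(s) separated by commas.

S1, S2, S3, S4

Column C2 is eliminated: C1 beats it against every remaining row (S1: 8>7, S2: 2>-5, S3: 4>-4, S4: 6>-3).
Country B's strategy C3 is strictly dominated by C1 (S1: 8>2, S2: 2>1, S3: 4>-2, S4: 6>5) and is removed.
Among the remaining strategies, none is strictly dominated by another pure strategy of the same player, so the elimination stops.
Surviving strategies — Country A: {S1, S2, S3, S4}; Country B: {C1, C4, C5}.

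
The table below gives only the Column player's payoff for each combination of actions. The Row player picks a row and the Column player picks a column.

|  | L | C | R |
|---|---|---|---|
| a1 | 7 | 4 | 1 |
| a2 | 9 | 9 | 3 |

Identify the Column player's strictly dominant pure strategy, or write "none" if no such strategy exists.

L fails to dominate C at a2 (9=9).
C fails to dominate L at a1 (4<7).
R fails to dominate L at a1 (1<7).
No single strategy dominates all the others.

none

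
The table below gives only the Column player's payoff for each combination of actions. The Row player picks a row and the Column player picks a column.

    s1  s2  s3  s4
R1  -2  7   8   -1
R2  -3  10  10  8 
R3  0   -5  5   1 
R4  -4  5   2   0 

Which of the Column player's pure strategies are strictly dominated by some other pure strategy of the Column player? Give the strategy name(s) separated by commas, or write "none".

s1, s4

s3 strictly dominates s1 — R1: 8>-2, R2: 10>-3, R3: 5>0, R4: 2>-4.
Nothing dominates s2: s1 at R1 (7>-2); s3 at R2 (10=10); s4 at R1 (7>-1).
s3: no other strategy beats it everywhere (s1 at R1 (8>-2); s2 at R1 (8>7); s4 at R1 (8>-1)).
s3 strictly dominates s4 — R1: 8>-1, R2: 10>8, R3: 5>1, R4: 2>0.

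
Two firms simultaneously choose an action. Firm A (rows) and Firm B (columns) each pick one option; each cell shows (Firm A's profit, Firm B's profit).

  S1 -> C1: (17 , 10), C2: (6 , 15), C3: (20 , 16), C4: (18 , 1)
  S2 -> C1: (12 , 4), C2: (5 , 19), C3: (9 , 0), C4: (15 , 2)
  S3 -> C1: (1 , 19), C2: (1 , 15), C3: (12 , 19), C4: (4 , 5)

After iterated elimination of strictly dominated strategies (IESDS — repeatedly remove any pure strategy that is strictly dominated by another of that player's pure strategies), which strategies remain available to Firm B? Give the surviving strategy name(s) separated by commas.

Firm A's strategy S2 is strictly dominated by S1 (C1: 17>12, C2: 6>5, C3: 20>9, C4: 18>15) and is removed.
Firm A's strategy S3 is strictly dominated by S1 (C1: 17>1, C2: 6>1, C3: 20>12, C4: 18>4) and is removed.
Firm B's strategy C1 is strictly dominated by C2 (S1: 15>10) and is removed.
For Firm B, C3 strictly dominates C2 on the remaining rows (S1: 16>15); eliminate C2.
For Firm B, C3 strictly dominates C4 on the remaining rows (S1: 16>1); eliminate C4.
Among the remaining strategies, none is strictly dominated by another pure strategy of the same player, so the elimination stops.
Surviving strategies — Firm A: {S1}; Firm B: {C3}.

C3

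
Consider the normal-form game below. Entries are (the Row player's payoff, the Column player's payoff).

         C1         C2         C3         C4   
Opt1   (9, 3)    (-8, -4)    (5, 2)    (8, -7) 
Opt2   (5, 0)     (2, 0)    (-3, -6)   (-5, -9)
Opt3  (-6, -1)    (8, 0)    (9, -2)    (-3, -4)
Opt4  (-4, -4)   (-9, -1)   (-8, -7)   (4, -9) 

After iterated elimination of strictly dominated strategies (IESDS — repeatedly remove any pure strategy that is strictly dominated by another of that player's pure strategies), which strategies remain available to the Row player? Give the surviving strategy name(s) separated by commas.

Row Opt4 is eliminated: Opt1 beats it against every remaining column (C1: 9>-4, C2: -8>-9, C3: 5>-8, C4: 8>4).
Column C3 is eliminated: C1 beats it against every remaining row (Opt1: 3>2, Opt2: 0>-6, Opt3: -1>-2).
The Column player's strategy C4 is strictly dominated by C1 (Opt1: 3>-7, Opt2: 0>-9, Opt3: -1>-4) and is removed.
Among the remaining strategies, none is strictly dominated by another pure strategy of the same player, so the elimination stops.
Surviving strategies — the Row player: {Opt1, Opt2, Opt3}; the Column player: {C1, C2}.

Opt1, Opt2, Opt3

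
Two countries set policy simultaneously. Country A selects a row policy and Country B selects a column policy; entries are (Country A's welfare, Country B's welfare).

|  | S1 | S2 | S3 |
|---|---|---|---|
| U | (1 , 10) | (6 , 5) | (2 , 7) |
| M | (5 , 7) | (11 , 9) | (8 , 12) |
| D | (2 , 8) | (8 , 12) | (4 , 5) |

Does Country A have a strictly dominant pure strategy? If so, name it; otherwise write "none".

M vs U: S1: 5>1, S2: 11>6, S3: 8>2.
M vs D: S1: 5>2, S2: 11>8, S3: 8>4.
M strictly beats every other strategy against every opponent action, so it is strictly dominant.

M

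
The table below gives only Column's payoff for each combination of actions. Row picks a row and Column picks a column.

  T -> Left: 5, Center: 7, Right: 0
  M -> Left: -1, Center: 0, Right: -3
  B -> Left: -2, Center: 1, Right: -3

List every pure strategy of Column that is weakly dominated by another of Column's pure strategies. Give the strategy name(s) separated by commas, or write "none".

Center weakly dominates Left — T: 7>5, M: 0>-1, B: 1>-2.
Center is not dominated — it holds its own against Left at T (7>5); Right at T (7>0).
Right is weakly dominated by Left (T: 5>0, M: -1>-3, B: -2>-3).

Left, Right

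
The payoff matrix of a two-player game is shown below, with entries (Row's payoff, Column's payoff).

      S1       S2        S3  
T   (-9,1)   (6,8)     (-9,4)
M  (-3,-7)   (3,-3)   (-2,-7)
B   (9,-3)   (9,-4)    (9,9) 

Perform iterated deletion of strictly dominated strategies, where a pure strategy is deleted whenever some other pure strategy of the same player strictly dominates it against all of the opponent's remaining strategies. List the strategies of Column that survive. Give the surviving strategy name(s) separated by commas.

Row's strategy T is strictly dominated by B (S1: 9>-9, S2: 9>6, S3: 9>-9) and is removed.
Row's strategy M is strictly dominated by B (S1: 9>-3, S2: 9>3, S3: 9>-2) and is removed.
Column S1 is eliminated: S3 beats it against every remaining row (B: 9>-3).
For Column, S3 strictly dominates S2 on the remaining rows (B: 9>-4); eliminate S2.
Among the remaining strategies, none is strictly dominated by another pure strategy of the same player, so the elimination stops.
Surviving strategies — Row: {B}; Column: {S3}.

S3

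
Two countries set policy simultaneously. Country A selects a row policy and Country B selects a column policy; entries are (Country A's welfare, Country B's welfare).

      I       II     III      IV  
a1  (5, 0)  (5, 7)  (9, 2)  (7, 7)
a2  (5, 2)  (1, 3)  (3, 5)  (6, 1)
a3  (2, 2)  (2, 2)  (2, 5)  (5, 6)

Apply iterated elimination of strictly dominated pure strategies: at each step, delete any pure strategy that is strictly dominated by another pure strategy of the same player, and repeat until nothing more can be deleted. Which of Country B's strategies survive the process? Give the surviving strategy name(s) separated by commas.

II, IV

Row a3 is eliminated: a1 beats it against every remaining column (I: 5>2, II: 5>2, III: 9>2, IV: 7>5).
Column I is eliminated: II beats it against every remaining row (a1: 7>0, a2: 3>2).
For Country A, a1 strictly dominates a2 on the remaining columns (II: 5>1, III: 9>3, IV: 7>6); eliminate a2.
Column III is eliminated: II beats it against every remaining row (a1: 7>2).
Among the remaining strategies, none is strictly dominated by another pure strategy of the same player, so the elimination stops.
Surviving strategies — Country A: {a1}; Country B: {II, IV}.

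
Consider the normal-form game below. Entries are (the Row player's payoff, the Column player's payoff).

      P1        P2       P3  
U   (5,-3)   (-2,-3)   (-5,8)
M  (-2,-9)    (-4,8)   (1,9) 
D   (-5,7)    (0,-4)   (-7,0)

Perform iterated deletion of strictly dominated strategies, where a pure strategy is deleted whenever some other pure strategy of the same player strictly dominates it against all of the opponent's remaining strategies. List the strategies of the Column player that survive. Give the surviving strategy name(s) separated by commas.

P3

For the Column player, P3 strictly dominates P2 on the remaining rows (U: 8>-3, M: 9>8, D: 0>-4); eliminate P2.
For the Row player, U strictly dominates D on the remaining columns (P1: 5>-5, P3: -5>-7); eliminate D.
The Column player's strategy P1 is strictly dominated by P3 (U: 8>-3, M: 9>-9) and is removed.
For the Row player, M strictly dominates U on the remaining columns (P3: 1>-5); eliminate U.
Among the remaining strategies, none is strictly dominated by another pure strategy of the same player, so the elimination stops.
Surviving strategies — the Row player: {M}; the Column player: {P3}.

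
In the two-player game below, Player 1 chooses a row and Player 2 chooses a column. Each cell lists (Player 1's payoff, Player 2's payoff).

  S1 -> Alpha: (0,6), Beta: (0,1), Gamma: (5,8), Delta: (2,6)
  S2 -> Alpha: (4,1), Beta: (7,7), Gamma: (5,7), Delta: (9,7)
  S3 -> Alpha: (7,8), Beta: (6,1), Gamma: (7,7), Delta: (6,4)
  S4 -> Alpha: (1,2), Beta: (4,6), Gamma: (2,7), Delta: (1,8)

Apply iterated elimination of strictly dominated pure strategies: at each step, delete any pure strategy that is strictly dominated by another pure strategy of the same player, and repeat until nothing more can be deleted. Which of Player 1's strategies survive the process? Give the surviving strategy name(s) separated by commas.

Player 1's strategy S1 is strictly dominated by S3 (Alpha: 7>0, Beta: 6>0, Gamma: 7>5, Delta: 6>2) and is removed.
Player 1's strategy S4 is strictly dominated by S2 (Alpha: 4>1, Beta: 7>4, Gamma: 5>2, Delta: 9>1) and is removed.
Among the remaining strategies, none is strictly dominated by another pure strategy of the same player, so the elimination stops.
Surviving strategies — Player 1: {S2, S3}; Player 2: {Alpha, Beta, Gamma, Delta}.

S2, S3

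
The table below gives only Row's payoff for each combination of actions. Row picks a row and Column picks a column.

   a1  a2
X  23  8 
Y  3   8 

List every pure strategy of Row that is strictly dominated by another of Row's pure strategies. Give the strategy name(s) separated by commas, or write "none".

Nothing dominates X: Y at a1 (23>3).
Nothing dominates Y: X at a2 (8=8).

none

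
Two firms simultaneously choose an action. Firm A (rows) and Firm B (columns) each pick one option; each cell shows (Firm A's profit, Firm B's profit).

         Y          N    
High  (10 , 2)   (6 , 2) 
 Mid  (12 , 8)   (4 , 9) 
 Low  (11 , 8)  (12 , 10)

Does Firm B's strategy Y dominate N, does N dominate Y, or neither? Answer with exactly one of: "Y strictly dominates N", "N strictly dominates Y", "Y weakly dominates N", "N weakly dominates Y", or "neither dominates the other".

N weakly dominates Y

Y's payoffs vs N's, by Firm A's action — High: 2=2, Mid: 8<9, Low: 8<10.
N is at least as good everywhere and strictly better somewhere (tied at High), so N weakly dominates Y.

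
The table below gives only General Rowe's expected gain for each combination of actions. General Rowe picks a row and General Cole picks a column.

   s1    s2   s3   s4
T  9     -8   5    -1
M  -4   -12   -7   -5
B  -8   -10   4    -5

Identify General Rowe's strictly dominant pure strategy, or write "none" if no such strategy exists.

T

T vs M: s1: 9>-4, s2: -8>-12, s3: 5>-7, s4: -1>-5.
T vs B: s1: 9>-8, s2: -8>-10, s3: 5>4, s4: -1>-5.
T strictly beats every other strategy against every opponent action, so it is strictly dominant.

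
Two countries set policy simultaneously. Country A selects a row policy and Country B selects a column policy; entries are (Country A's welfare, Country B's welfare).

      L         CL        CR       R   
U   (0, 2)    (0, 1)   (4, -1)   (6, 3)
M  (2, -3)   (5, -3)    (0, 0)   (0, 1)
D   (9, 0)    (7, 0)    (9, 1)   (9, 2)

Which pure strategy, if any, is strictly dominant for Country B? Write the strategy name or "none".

R

R vs L: U: 3>2, M: 1>-3, D: 2>0.
R vs CL: U: 3>1, M: 1>-3, D: 2>0.
R vs CR: U: 3>-1, M: 1>0, D: 2>1.
R strictly beats every other strategy against every opponent action, so it is strictly dominant.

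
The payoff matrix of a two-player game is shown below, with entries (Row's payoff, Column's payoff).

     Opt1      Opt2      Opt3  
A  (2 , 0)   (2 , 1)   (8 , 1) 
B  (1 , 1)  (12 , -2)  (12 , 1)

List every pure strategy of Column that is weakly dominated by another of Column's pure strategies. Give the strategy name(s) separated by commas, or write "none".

Opt3 weakly dominates Opt1 — A: 1>0, B: 1=1.
Opt3 weakly dominates Opt2 — A: 1=1, B: 1>-2.
Opt3 is not dominated — it holds its own against Opt1 at A (1>0); Opt2 at B (1>-2).

Opt1, Opt2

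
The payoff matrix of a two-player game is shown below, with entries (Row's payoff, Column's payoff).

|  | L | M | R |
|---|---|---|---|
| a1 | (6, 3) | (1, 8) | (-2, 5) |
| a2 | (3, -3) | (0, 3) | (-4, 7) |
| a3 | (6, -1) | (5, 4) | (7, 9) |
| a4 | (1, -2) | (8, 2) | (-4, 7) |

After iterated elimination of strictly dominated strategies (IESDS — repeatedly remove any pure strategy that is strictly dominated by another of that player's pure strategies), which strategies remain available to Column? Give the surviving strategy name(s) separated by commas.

R

Row's strategy a2 is strictly dominated by a1 (L: 6>3, M: 1>0, R: -2>-4) and is removed.
Column's strategy L is strictly dominated by M (a1: 8>3, a3: 4>-1, a4: 2>-2) and is removed.
Row's strategy a1 is strictly dominated by a3 (M: 5>1, R: 7>-2) and is removed.
Column M is eliminated: R beats it against every remaining row (a3: 9>4, a4: 7>2).
Row a4 is eliminated: a3 beats it against every remaining column (R: 7>-4).
Among the remaining strategies, none is strictly dominated by another pure strategy of the same player, so the elimination stops.
Surviving strategies — Row: {a3}; Column: {R}.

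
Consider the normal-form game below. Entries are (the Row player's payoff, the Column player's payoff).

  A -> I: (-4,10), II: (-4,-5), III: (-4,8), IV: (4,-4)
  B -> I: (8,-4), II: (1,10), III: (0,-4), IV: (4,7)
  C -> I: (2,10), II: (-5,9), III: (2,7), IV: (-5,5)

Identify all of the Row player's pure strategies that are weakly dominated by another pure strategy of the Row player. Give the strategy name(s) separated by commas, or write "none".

A: dominated, since B does at least as well everywhere (I: 8>-4, II: 1>-4, III: 0>-4, IV: 4=4).
Nothing dominates B: A at I (8>-4); C at I (8>2).
C is not dominated — it holds its own against A at I (2>-4); B at III (2>0).

A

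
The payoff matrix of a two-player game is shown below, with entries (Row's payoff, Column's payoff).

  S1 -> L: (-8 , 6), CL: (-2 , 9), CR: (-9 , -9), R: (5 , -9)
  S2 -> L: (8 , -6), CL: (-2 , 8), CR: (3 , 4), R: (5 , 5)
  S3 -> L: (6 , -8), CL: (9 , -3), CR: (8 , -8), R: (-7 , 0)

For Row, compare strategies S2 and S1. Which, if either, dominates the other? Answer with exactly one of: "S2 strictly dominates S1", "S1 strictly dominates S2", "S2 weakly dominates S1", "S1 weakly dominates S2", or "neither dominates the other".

S2's payoffs vs S1's, by Column's action — L: 8>-8, CL: -2=-2, CR: 3>-9, R: 5=5.
S2 is at least as good everywhere and strictly better somewhere (tied only at CL, R), so S2 weakly but not strictly dominates S1.

S2 weakly dominates S1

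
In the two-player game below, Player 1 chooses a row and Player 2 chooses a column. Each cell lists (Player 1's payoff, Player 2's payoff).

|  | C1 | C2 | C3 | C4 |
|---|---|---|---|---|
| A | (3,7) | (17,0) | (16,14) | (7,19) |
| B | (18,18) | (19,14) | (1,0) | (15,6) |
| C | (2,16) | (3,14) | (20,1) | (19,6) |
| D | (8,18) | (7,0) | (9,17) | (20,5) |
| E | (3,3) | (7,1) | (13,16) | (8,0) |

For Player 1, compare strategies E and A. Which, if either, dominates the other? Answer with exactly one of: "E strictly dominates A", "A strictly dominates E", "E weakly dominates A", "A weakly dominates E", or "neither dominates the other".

neither dominates the other

E's payoffs vs A's, by Player 2's action — C1: 3=3, C2: 7<17, C3: 13<16, C4: 8>7.
E does better at C4 but worse at C2, C3; neither strategy dominates the other.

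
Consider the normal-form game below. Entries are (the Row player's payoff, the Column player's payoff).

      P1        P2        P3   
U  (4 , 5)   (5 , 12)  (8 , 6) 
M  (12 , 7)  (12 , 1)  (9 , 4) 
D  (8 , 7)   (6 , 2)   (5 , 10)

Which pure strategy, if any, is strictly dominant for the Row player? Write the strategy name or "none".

M vs U: P1: 12>4, P2: 12>5, P3: 9>8.
M vs D: P1: 12>8, P2: 12>6, P3: 9>5.
M strictly beats every other strategy against every opponent action, so it is strictly dominant.

M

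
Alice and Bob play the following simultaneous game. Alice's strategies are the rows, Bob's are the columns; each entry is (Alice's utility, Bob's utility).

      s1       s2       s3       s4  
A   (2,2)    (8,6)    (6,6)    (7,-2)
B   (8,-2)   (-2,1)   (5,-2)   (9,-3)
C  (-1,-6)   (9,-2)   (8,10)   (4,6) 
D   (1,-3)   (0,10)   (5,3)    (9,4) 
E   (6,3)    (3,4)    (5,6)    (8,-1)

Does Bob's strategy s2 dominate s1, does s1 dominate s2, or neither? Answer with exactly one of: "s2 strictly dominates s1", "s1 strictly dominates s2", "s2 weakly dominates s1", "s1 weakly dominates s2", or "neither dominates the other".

s2 strictly dominates s1

Compare s2 to s1 across each choice by Alice: A: 6>2, B: 1>-2, C: -2>-6, D: 10>-3, E: 4>3.
Every comparison favours s2, so s2 strictly dominates s1.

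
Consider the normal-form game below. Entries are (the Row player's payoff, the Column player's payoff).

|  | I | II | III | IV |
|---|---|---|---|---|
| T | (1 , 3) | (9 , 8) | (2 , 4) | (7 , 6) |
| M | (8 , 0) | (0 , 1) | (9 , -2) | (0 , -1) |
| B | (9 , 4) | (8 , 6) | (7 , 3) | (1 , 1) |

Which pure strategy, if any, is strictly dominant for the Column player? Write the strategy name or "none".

II

II vs I: T: 8>3, M: 1>0, B: 6>4.
II vs III: T: 8>4, M: 1>-2, B: 6>3.
II vs IV: T: 8>6, M: 1>-1, B: 6>1.
II strictly beats every other strategy against every opponent action, so it is strictly dominant.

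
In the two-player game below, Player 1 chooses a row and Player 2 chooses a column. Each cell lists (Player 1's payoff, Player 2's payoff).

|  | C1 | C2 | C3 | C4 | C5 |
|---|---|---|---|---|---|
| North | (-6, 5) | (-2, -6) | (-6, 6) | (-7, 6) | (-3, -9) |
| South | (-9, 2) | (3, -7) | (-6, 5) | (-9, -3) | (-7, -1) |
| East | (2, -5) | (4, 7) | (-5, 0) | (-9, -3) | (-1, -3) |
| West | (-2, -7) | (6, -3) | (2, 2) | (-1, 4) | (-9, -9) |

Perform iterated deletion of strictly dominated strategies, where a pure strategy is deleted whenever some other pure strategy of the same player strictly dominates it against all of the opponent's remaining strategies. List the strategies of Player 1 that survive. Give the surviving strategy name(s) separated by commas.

Column C1 is eliminated: C3 beats it against every remaining row (North: 6>5, South: 5>2, East: 0>-5, West: 2>-7).
Player 2's strategy C5 is strictly dominated by C3 (North: 6>-9, South: 5>-1, East: 0>-3, West: 2>-9) and is removed.
Player 1's strategy North is strictly dominated by West (C2: 6>-2, C3: 2>-6, C4: -1>-7) and is removed.
Row South is eliminated: West beats it against every remaining column (C2: 6>3, C3: 2>-6, C4: -1>-9).
Player 1's strategy East is strictly dominated by West (C2: 6>4, C3: 2>-5, C4: -1>-9) and is removed.
Column C2 is eliminated: C3 beats it against every remaining row (West: 2>-3).
Player 2's strategy C3 is strictly dominated by C4 (West: 4>2) and is removed.
Among the remaining strategies, none is strictly dominated by another pure strategy of the same player, so the elimination stops.
Surviving strategies — Player 1: {West}; Player 2: {C4}.

West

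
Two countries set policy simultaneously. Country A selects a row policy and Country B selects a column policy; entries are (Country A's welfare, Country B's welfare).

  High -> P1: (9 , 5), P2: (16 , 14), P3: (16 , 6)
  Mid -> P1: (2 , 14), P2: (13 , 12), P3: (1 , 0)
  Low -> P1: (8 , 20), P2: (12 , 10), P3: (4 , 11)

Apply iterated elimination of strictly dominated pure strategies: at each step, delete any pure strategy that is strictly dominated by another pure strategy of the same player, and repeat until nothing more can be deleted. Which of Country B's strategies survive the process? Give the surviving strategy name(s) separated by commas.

P2

Country A's strategy Mid is strictly dominated by High (P1: 9>2, P2: 16>13, P3: 16>1) and is removed.
Row Low is eliminated: High beats it against every remaining column (P1: 9>8, P2: 16>12, P3: 16>4).
Country B's strategy P1 is strictly dominated by P2 (High: 14>5) and is removed.
For Country B, P2 strictly dominates P3 on the remaining rows (High: 14>6); eliminate P3.
Among the remaining strategies, none is strictly dominated by another pure strategy of the same player, so the elimination stops.
Surviving strategies — Country A: {High}; Country B: {P2}.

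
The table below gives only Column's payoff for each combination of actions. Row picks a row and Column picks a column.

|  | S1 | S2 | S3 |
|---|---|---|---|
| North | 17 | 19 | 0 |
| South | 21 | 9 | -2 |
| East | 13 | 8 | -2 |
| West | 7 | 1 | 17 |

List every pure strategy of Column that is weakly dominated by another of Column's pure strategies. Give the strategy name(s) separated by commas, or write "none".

S1 is not dominated — it holds its own against S2 at South (21>9); S3 at North (17>0).
S2: no other strategy beats it everywhere (S1 at North (19>17); S3 at North (19>0)).
S3: no other strategy beats it everywhere (S1 at West (17>7); S2 at West (17>1)).

none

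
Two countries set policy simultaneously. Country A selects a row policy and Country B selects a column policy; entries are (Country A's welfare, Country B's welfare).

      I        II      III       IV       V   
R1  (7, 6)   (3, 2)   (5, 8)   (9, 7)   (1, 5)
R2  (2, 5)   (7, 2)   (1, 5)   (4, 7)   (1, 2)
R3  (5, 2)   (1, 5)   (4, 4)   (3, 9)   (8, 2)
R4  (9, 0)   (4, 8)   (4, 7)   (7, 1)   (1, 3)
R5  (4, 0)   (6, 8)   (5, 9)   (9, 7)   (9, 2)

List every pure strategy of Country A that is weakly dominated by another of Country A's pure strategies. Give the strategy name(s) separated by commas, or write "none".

R1: no other strategy beats it everywhere (R2 at I (7>2); R3 at I (7>5); R4 at III (5>4); R5 at I (7>4)).
R2 is not dominated — it holds its own against R1 at II (7>3); R3 at II (7>1); R4 at II (7>4); R5 at II (7>6).
R3 is not dominated — it holds its own against R1 at V (8>1); R2 at I (5>2); R4 at V (8>1); R5 at I (5>4).
R4: no other strategy beats it everywhere (R1 at I (9>7); R2 at I (9>2); R3 at I (9>5); R5 at I (9>4)).
R5 is not dominated — it holds its own against R1 at II (6>3); R2 at I (4>2); R3 at II (6>1); R4 at II (6>4).

none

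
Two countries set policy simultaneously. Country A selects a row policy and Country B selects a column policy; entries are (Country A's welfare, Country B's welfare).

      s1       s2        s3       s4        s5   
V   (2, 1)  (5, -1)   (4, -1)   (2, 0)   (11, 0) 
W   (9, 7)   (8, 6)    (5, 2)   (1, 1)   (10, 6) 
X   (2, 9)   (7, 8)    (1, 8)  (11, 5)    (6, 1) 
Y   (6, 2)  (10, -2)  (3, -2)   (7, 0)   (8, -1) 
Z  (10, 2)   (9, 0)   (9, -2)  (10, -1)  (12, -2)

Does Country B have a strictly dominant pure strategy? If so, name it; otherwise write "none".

s1 vs s2: V: 1>-1, W: 7>6, X: 9>8, Y: 2>-2, Z: 2>0.
s1 vs s3: V: 1>-1, W: 7>2, X: 9>8, Y: 2>-2, Z: 2>-2.
s1 vs s4: V: 1>0, W: 7>1, X: 9>5, Y: 2>0, Z: 2>-1.
s1 vs s5: V: 1>0, W: 7>6, X: 9>1, Y: 2>-1, Z: 2>-2.
s1 strictly beats every other strategy against every opponent action, so it is strictly dominant.

s1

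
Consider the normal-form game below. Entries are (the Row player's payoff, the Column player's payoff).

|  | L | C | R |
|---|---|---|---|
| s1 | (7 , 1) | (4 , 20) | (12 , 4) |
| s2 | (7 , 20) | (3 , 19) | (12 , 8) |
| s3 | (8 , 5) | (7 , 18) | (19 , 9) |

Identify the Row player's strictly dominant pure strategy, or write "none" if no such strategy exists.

s3

s3 vs s1: L: 8>7, C: 7>4, R: 19>12.
s3 vs s2: L: 8>7, C: 7>3, R: 19>12.
s3 strictly beats every other strategy against every opponent action, so it is strictly dominant.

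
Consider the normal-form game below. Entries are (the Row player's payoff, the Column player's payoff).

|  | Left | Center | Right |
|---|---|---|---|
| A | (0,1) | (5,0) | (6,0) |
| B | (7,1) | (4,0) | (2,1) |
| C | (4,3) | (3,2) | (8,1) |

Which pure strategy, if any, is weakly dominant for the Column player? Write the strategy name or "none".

Left

Left vs Center: A: 1>0, B: 1>0, C: 3>2.
Left vs Right: A: 1>0, B: 1=1, C: 3>1.
Left is at least as good as every other strategy against every opponent action, so it is weakly dominant.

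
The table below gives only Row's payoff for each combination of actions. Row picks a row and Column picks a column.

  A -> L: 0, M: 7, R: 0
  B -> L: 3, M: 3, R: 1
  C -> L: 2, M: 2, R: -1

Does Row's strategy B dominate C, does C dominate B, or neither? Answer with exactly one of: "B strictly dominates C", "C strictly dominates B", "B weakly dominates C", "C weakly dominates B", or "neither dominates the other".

B strictly dominates C

B's payoffs vs C's, by Column's action — L: 3>2, M: 3>2, R: 1>-1.
Every comparison favours B, so B strictly dominates C.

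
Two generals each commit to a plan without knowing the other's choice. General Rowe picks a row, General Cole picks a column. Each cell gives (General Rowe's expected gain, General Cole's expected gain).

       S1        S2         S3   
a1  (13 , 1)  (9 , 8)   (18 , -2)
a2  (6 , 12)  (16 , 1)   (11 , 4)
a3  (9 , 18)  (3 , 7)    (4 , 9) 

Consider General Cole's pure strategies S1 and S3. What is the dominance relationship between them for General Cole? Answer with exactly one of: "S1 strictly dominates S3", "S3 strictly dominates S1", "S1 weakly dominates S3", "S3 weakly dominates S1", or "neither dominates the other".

S1 strictly dominates S3

S1's payoffs vs S3's, by General Rowe's action — a1: 1>-2, a2: 12>4, a3: 18>9.
Every comparison favours S1, so S1 strictly dominates S3.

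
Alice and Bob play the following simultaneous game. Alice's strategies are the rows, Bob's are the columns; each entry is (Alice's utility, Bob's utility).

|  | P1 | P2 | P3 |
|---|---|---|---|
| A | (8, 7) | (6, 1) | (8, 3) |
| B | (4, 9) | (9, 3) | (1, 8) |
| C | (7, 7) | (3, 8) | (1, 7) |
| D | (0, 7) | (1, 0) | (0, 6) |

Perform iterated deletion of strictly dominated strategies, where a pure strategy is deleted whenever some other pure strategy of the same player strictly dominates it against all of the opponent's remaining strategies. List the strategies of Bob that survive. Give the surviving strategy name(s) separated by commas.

P1

Alice's strategy C is strictly dominated by A (P1: 8>7, P2: 6>3, P3: 8>1) and is removed.
Row D is eliminated: A beats it against every remaining column (P1: 8>0, P2: 6>1, P3: 8>0).
For Bob, P1 strictly dominates P2 on the remaining rows (A: 7>1, B: 9>3); eliminate P2.
Alice's strategy B is strictly dominated by A (P1: 8>4, P3: 8>1) and is removed.
Bob's strategy P3 is strictly dominated by P1 (A: 7>3) and is removed.
Among the remaining strategies, none is strictly dominated by another pure strategy of the same player, so the elimination stops.
Surviving strategies — Alice: {A}; Bob: {P1}.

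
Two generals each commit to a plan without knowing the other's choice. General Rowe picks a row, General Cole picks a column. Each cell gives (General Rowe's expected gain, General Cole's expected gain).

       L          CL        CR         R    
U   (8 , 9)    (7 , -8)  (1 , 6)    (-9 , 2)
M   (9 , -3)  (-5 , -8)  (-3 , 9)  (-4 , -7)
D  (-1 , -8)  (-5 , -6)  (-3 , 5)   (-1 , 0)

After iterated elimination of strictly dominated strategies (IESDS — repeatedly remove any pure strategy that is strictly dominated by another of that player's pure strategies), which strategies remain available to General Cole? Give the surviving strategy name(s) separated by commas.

General Cole's strategy CL is strictly dominated by CR (U: 6>-8, M: 9>-8, D: 5>-6) and is removed.
For General Cole, CR strictly dominates R on the remaining rows (U: 6>2, M: 9>-7, D: 5>0); eliminate R.
Row D is eliminated: U beats it against every remaining column (L: 8>-1, CR: 1>-3).
Among the remaining strategies, none is strictly dominated by another pure strategy of the same player, so the elimination stops.
Surviving strategies — General Rowe: {U, M}; General Cole: {L, CR}.

L, CR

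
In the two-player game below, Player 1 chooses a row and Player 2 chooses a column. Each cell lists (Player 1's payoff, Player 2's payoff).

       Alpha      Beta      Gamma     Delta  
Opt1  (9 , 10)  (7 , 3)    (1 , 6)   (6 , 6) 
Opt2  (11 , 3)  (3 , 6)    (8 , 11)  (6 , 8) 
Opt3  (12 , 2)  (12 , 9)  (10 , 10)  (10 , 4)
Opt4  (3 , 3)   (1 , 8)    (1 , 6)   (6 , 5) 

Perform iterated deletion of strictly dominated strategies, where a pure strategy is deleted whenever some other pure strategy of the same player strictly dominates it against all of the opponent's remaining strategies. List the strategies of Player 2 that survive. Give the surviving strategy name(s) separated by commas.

Row Opt1 is eliminated: Opt3 beats it against every remaining column (Alpha: 12>9, Beta: 12>7, Gamma: 10>1, Delta: 10>6).
For Player 1, Opt3 strictly dominates Opt2 on the remaining columns (Alpha: 12>11, Beta: 12>3, Gamma: 10>8, Delta: 10>6); eliminate Opt2.
Player 1's strategy Opt4 is strictly dominated by Opt3 (Alpha: 12>3, Beta: 12>1, Gamma: 10>1, Delta: 10>6) and is removed.
Column Alpha is eliminated: Beta beats it against every remaining row (Opt3: 9>2).
Player 2's strategy Beta is strictly dominated by Gamma (Opt3: 10>9) and is removed.
For Player 2, Gamma strictly dominates Delta on the remaining rows (Opt3: 10>4); eliminate Delta.
Among the remaining strategies, none is strictly dominated by another pure strategy of the same player, so the elimination stops.
Surviving strategies — Player 1: {Opt3}; Player 2: {Gamma}.

Gamma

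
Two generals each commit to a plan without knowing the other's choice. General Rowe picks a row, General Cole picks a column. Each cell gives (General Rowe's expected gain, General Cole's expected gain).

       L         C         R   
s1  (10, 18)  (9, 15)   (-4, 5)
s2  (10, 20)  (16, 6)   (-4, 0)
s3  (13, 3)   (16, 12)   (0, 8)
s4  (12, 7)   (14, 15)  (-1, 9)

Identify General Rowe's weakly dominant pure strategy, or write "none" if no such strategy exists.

s3 vs s1: L: 13>10, C: 16>9, R: 0>-4.
s3 vs s2: L: 13>10, C: 16=16, R: 0>-4.
s3 vs s4: L: 13>12, C: 16>14, R: 0>-1.
s3 is at least as good as every other strategy against every opponent action, so it is weakly dominant.

s3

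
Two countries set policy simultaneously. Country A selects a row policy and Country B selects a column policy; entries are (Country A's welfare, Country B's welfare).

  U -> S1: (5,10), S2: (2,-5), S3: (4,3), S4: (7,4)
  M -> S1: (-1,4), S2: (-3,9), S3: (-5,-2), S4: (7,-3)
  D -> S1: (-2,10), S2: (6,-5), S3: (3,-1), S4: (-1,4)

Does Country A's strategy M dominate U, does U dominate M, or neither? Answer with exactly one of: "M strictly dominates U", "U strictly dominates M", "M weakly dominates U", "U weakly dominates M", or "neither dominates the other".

U weakly dominates M

M's payoffs vs U's, by Country B's action — S1: -1<5, S2: -3<2, S3: -5<4, S4: 7=7.
U is at least as good everywhere and strictly better somewhere (tied at S4), so U weakly dominates M.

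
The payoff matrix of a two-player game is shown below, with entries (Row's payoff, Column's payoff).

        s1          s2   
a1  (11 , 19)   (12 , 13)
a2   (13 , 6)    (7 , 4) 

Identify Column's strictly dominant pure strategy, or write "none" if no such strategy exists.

s1 vs s2: a1: 19>13, a2: 6>4.
s1 strictly beats every other strategy against every opponent action, so it is strictly dominant.

s1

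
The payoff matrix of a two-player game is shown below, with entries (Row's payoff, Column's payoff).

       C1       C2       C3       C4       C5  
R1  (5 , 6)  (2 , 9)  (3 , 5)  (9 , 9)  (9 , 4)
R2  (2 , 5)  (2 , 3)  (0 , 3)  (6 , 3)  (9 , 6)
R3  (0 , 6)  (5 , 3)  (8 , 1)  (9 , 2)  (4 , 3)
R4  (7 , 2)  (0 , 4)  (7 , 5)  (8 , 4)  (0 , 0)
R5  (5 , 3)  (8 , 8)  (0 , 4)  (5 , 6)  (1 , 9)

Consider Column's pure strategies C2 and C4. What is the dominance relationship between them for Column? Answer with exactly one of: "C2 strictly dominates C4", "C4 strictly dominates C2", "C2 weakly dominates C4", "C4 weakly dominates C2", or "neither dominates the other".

Compare C2 to C4 across every action of Row: R1: 9=9, R2: 3=3, R3: 3>2, R4: 4=4, R5: 8>6.
C2 is at least as good everywhere and strictly better somewhere (tied only at R1, R2, R4), so C2 weakly but not strictly dominates C4.

C2 weakly dominates C4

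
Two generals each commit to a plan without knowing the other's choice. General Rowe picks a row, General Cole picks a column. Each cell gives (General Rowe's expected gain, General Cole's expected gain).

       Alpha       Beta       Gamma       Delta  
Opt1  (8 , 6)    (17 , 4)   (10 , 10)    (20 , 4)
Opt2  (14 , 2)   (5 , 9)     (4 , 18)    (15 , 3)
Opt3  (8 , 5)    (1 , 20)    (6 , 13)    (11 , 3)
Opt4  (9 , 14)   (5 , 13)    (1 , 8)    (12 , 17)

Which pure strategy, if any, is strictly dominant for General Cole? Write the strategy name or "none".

Alpha fails to dominate Beta at Opt2 (2<9).
Beta fails to dominate Alpha at Opt1 (4<6).
Gamma fails to dominate Alpha at Opt4 (8<14).
Delta fails to dominate Alpha at Opt1 (4<6).
No single strategy dominates all the others.

none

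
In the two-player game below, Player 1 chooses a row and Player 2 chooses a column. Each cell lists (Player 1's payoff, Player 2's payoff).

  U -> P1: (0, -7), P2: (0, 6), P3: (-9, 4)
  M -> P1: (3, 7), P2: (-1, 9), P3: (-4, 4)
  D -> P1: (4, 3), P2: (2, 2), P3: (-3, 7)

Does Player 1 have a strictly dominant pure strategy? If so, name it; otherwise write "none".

D vs U: P1: 4>0, P2: 2>0, P3: -3>-9.
D vs M: P1: 4>3, P2: 2>-1, P3: -3>-4.
D strictly beats every other strategy against every opponent action, so it is strictly dominant.

D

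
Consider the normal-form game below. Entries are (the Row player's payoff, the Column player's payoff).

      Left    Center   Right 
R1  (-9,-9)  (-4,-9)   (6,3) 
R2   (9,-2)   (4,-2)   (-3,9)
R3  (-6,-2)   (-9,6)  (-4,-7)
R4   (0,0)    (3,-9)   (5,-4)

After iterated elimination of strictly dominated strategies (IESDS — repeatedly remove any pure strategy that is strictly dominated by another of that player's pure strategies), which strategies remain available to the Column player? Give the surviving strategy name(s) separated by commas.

Left, Right

For the Row player, R2 strictly dominates R3 on the remaining columns (Left: 9>-6, Center: 4>-9, Right: -3>-4); eliminate R3.
For the Column player, Right strictly dominates Center on the remaining rows (R1: 3>-9, R2: 9>-2, R4: -4>-9); eliminate Center.
Among the remaining strategies, none is strictly dominated by another pure strategy of the same player, so the elimination stops.
Surviving strategies — the Row player: {R1, R2, R4}; the Column player: {Left, Right}.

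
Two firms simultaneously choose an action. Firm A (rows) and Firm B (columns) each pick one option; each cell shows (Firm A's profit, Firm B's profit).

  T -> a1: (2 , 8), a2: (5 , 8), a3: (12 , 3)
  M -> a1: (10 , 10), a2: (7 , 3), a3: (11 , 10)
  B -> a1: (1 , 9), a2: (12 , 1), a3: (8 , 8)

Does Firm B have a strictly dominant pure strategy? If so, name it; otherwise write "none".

a1 fails to dominate a2 at T (8=8).
a2 fails to dominate a1 at T (8=8).
a3 fails to dominate a1 at T (3<8).
No single strategy dominates all the others.

none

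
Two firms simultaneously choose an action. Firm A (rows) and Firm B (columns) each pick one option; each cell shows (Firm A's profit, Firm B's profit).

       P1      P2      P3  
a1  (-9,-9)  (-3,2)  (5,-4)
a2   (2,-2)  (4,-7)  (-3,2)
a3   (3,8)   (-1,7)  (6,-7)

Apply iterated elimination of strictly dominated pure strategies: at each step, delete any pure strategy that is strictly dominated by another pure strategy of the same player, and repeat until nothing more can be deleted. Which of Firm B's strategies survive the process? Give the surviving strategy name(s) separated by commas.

P1

For Firm A, a3 strictly dominates a1 on the remaining columns (P1: 3>-9, P2: -1>-3, P3: 6>5); eliminate a1.
Firm B's strategy P2 is strictly dominated by P1 (a2: -2>-7, a3: 8>7) and is removed.
Row a2 is eliminated: a3 beats it against every remaining column (P1: 3>2, P3: 6>-3).
Column P3 is eliminated: P1 beats it against every remaining row (a3: 8>-7).
Among the remaining strategies, none is strictly dominated by another pure strategy of the same player, so the elimination stops.
Surviving strategies — Firm A: {a3}; Firm B: {P1}.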